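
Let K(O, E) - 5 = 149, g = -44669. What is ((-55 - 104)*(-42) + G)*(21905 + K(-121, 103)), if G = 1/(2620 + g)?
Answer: 6194238252039/42049 ≈ 1.4731e+8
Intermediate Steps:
G = -1/42049 (G = 1/(2620 - 44669) = 1/(-42049) = -1/42049 ≈ -2.3782e-5)
K(O, E) = 154 (K(O, E) = 5 + 149 = 154)
((-55 - 104)*(-42) + G)*(21905 + K(-121, 103)) = ((-55 - 104)*(-42) - 1/42049)*(21905 + 154) = (-159*(-42) - 1/42049)*22059 = (6678 - 1/42049)*22059 = (280803221/42049)*22059 = 6194238252039/42049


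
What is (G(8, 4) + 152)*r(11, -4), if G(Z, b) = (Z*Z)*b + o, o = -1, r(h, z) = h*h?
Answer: 49247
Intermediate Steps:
r(h, z) = h²
G(Z, b) = -1 + b*Z² (G(Z, b) = (Z*Z)*b - 1 = Z²*b - 1 = b*Z² - 1 = -1 + b*Z²)
(G(8, 4) + 152)*r(11, -4) = ((-1 + 4*8²) + 152)*11² = ((-1 + 4*64) + 152)*121 = ((-1 + 256) + 152)*121 = (255 + 152)*121 = 407*121 = 49247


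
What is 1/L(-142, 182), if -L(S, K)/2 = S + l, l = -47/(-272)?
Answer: 136/38577 ≈ 0.0035254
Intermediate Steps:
l = 47/272 (l = -47*(-1/272) = 47/272 ≈ 0.17279)
L(S, K) = -47/136 - 2*S (L(S, K) = -2*(S + 47/272) = -2*(47/272 + S) = -47/136 - 2*S)
1/L(-142, 182) = 1/(-47/136 - 2*(-142)) = 1/(-47/136 + 284) = 1/(38577/136) = 136/38577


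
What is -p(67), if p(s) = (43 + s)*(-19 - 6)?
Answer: 2750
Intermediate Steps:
p(s) = -1075 - 25*s (p(s) = (43 + s)*(-25) = -1075 - 25*s)
-p(67) = -(-1075 - 25*67) = -(-1075 - 1675) = -1*(-2750) = 2750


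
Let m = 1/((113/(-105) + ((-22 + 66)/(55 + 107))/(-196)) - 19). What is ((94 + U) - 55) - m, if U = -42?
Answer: -2350947/796879 ≈ -2.9502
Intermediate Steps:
m = -39690/796879 (m = 1/((113*(-1/105) + (44/162)*(-1/196)) - 19) = 1/((-113/105 + (44*(1/162))*(-1/196)) - 19) = 1/((-113/105 + (22/81)*(-1/196)) - 19) = 1/((-113/105 - 11/7938) - 19) = 1/(-42769/39690 - 19) = 1/(-796879/39690) = -39690/796879 ≈ -0.049807)
((94 + U) - 55) - m = ((94 - 42) - 55) - 1*(-39690/796879) = (52 - 55) + 39690/796879 = -3 + 39690/796879 = -2350947/796879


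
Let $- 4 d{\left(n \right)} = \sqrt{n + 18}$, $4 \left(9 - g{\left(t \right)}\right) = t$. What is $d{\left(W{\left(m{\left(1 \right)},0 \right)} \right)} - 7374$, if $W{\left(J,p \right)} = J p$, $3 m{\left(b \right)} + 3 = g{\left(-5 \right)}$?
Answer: $-7374 - \frac{3 \sqrt{2}}{4} \approx -7375.1$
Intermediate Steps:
$g{\left(t \right)} = 9 - \frac{t}{4}$
$m{\left(b \right)} = \frac{29}{12}$ ($m{\left(b \right)} = -1 + \frac{9 - - \frac{5}{4}}{3} = -1 + \frac{9 + \frac{5}{4}}{3} = -1 + \frac{1}{3} \cdot \frac{41}{4} = -1 + \frac{41}{12} = \frac{29}{12}$)
$d{\left(n \right)} = - \frac{\sqrt{18 + n}}{4}$ ($d{\left(n \right)} = - \frac{\sqrt{n + 18}}{4} = - \frac{\sqrt{18 + n}}{4}$)
$d{\left(W{\left(m{\left(1 \right)},0 \right)} \right)} - 7374 = - \frac{\sqrt{18 + \frac{29}{12} \cdot 0}}{4} - 7374 = - \frac{\sqrt{18 + 0}}{4} - 7374 = - \frac{\sqrt{18}}{4} - 7374 = - \frac{3 \sqrt{2}}{4} - 7374 = -7374 - \frac{3 \sqrt{2}}{4}$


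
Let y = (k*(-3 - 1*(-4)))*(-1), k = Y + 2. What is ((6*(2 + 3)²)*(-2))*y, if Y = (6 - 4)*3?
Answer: 2400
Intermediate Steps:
Y = 6 (Y = 2*3 = 6)
k = 8 (k = 6 + 2 = 8)
y = -8 (y = (8*(-3 - 1*(-4)))*(-1) = (8*(-3 + 4))*(-1) = (8*1)*(-1) = 8*(-1) = -8)
((6*(2 + 3)²)*(-2))*y = ((6*(2 + 3)²)*(-2))*(-8) = ((6*5²)*(-2))*(-8) = ((6*25)*(-2))*(-8) = (150*(-2))*(-8) = -300*(-8) = 2400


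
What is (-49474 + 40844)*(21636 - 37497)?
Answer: 136880430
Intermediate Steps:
(-49474 + 40844)*(21636 - 37497) = -8630*(-15861) = 136880430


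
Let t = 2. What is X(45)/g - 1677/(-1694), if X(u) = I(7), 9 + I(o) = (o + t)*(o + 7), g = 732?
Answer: 237627/206668 ≈ 1.1498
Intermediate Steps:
I(o) = -9 + (2 + o)*(7 + o) (I(o) = -9 + (o + 2)*(o + 7) = -9 + (2 + o)*(7 + o))
X(u) = 117 (X(u) = 5 + 7² + 9*7 = 5 + 49 + 63 = 117)
X(45)/g - 1677/(-1694) = 117/732 - 1677/(-1694) = 117*(1/732) - 1677*(-1/1694) = 39/244 + 1677/1694 = 237627/206668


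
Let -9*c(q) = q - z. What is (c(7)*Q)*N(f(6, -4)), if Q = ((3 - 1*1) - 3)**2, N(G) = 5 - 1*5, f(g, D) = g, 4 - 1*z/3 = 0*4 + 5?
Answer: 0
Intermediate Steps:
z = -3 (z = 12 - 3*(0*4 + 5) = 12 - 3*(0 + 5) = 12 - 3*5 = 12 - 15 = -3)
N(G) = 0 (N(G) = 5 - 5 = 0)
c(q) = -1/3 - q/9 (c(q) = -(q - 1*(-3))/9 = -(q + 3)/9 = -(3 + q)/9 = -1/3 - q/9)
Q = 1 (Q = ((3 - 1) - 3)**2 = (2 - 3)**2 = (-1)**2 = 1)
(c(7)*Q)*N(f(6, -4)) = ((-1/3 - 1/9*7)*1)*0 = ((-1/3 - 7/9)*1)*0 = -10/9*1*0 = -10/9*0 = 0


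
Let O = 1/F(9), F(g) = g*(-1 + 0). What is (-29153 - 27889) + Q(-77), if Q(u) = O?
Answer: -513379/9 ≈ -57042.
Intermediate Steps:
F(g) = -g (F(g) = g*(-1) = -g)
O = -⅑ (O = 1/(-1*9) = 1/(-9) = -⅑ ≈ -0.11111)
Q(u) = -⅑
(-29153 - 27889) + Q(-77) = (-29153 - 27889) - ⅑ = -57042 - ⅑ = -513379/9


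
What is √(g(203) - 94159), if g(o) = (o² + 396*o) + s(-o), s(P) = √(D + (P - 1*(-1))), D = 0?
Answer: √(27438 + I*√202) ≈ 165.64 + 0.0429*I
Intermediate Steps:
s(P) = √(1 + P) (s(P) = √(0 + (P - 1*(-1))) = √(0 + (P + 1)) = √(0 + (1 + P)) = √(1 + P))
g(o) = o² + √(1 - o) + 396*o (g(o) = (o² + 396*o) + √(1 - o) = o² + √(1 - o) + 396*o)
√(g(203) - 94159) = √((203² + √(1 - 1*203) + 396*203) - 94159) = √((41209 + √(1 - 203) + 80388) - 94159) = √((41209 + √(-202) + 80388) - 94159) = √((41209 + I*√202 + 80388) - 94159) = √((121597 + I*√202) - 94159) = √(27438 + I*√202)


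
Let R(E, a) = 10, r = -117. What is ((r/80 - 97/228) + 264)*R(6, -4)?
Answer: 1195231/456 ≈ 2621.1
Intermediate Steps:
((r/80 - 97/228) + 264)*R(6, -4) = ((-117/80 - 97/228) + 264)*10 = (-8609/4560 + 264)*10 = (1195231/4560)*10 = 1195231/456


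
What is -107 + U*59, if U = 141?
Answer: 8212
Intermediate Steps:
-107 + U*59 = -107 + 141*59 = -107 + 8319 = 8212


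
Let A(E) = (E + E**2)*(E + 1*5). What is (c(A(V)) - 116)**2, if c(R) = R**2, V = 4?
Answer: 1042256656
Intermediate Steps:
A(E) = (5 + E)*(E + E**2) (A(E) = (E + E**2)*(E + 5) = (E + E**2)*(5 + E) = (5 + E)*(E + E**2))
(c(A(V)) - 116)**2 = ((4*(5 + 4**2 + 6*4))**2 - 116)**2 = ((4*(5 + 16 + 24))**2 - 116)**2 = ((4*45)**2 - 116)**2 = (180**2 - 116)**2 = (32400 - 116)**2 = 32284**2 = 1042256656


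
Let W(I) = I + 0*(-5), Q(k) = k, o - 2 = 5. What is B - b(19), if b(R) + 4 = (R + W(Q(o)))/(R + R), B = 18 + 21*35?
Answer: 14370/19 ≈ 756.32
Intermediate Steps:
o = 7 (o = 2 + 5 = 7)
B = 753 (B = 18 + 735 = 753)
W(I) = I (W(I) = I + 0 = I)
b(R) = -4 + (7 + R)/(2*R) (b(R) = -4 + (R + 7)/(R + R) = -4 + (7 + R)/((2*R)) = -4 + (7 + R)*(1/(2*R)) = -4 + (7 + R)/(2*R))
B - b(19) = 753 - 7*(1 - 1*19)/(2*19) = 753 - 7*(1 - 19)/(2*19) = 753 - 7*(-18)/(2*19) = 753 - 1*(-63/19) = 753 + 63/19 = 14370/19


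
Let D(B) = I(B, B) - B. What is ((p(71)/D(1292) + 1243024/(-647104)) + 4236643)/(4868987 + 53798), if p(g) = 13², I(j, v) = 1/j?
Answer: 286022717353544677/332345450046910020 ≈ 0.86062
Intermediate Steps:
p(g) = 169
D(B) = 1/B - B
((p(71)/D(1292) + 1243024/(-647104)) + 4236643)/(4868987 + 53798) = ((169/(1/1292 - 1*1292) + 1243024/(-647104)) + 4236643)/(4868987 + 53798) = ((169/(1/1292 - 1292) + 1243024*(-1/647104)) + 4236643)/4922785 = ((169/(-1669263/1292) - 77689/40444) + 4236643)*(1/4922785) = ((169*(-1292/1669263) - 77689/40444) + 4236643)*(1/4922785) = ((-218348/1669263 - 77689/40444) + 4236643)*(1/4922785) = (-138514239719/67511672772 + 4236643)*(1/4922785) = (286022717353544677/67511672772)*(1/4922785) = 286022717353544677/332345450046910020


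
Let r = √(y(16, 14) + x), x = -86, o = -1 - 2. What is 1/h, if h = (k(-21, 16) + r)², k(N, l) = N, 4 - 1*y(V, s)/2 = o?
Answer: I/(9*(28*√2 + 41*I)) ≈ 0.0014021 + 0.0013542*I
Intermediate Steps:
o = -3
y(V, s) = 14 (y(V, s) = 8 - 2*(-3) = 8 + 6 = 14)
r = 6*I*√2 (r = √(14 - 86) = √(-72) = 6*I*√2 ≈ 8.4853*I)
h = (-21 + 6*I*√2)² ≈ 369.0 - 356.38*I
1/h = 1/(369 - 252*I*√2)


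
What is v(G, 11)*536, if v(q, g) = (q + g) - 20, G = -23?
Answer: -17152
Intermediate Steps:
v(q, g) = -20 + g + q (v(q, g) = (g + q) - 20 = -20 + g + q)
v(G, 11)*536 = (-20 + 11 - 23)*536 = -32*536 = -17152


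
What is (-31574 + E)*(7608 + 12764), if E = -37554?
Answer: -1408275616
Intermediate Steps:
(-31574 + E)*(7608 + 12764) = (-31574 - 37554)*(7608 + 12764) = -69128*20372 = -1408275616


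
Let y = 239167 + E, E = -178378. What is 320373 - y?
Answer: 259584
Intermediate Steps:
y = 60789 (y = 239167 - 178378 = 60789)
320373 - y = 320373 - 1*60789 = 320373 - 60789 = 259584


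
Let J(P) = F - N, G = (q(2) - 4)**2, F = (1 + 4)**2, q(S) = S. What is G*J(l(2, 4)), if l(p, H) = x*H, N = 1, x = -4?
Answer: 96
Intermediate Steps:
l(p, H) = -4*H
F = 25 (F = 5**2 = 25)
G = 4 (G = (2 - 4)**2 = (-2)**2 = 4)
J(P) = 24 (J(P) = 25 - 1*1 = 25 - 1 = 24)
G*J(l(2, 4)) = 4*24 = 96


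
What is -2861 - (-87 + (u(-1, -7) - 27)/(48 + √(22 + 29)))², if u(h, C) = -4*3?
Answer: -5964469001/564001 + 1714986*√51/564001 ≈ -10554.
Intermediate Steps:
u(h, C) = -12
-2861 - (-87 + (u(-1, -7) - 27)/(48 + √(22 + 29)))² = -2861 - (-87 + (-12 - 27)/(48 + √(22 + 29)))² = -2861 - (-87 - 39/(48 + √51))²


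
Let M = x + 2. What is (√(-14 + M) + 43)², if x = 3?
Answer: 1840 + 258*I ≈ 1840.0 + 258.0*I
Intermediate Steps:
M = 5 (M = 3 + 2 = 5)
(√(-14 + M) + 43)² = (√(-14 + 5) + 43)² = (√(-9) + 43)² = (3*I + 43)² = (43 + 3*I)²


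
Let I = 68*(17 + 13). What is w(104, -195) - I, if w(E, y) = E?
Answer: -1936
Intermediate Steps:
I = 2040 (I = 68*30 = 2040)
w(104, -195) - I = 104 - 1*2040 = 104 - 2040 = -1936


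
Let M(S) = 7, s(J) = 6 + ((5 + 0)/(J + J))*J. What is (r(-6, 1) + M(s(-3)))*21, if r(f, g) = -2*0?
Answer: 147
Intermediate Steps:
s(J) = 17/2 (s(J) = 6 + (5/((2*J)))*J = 6 + (5*(1/(2*J)))*J = 6 + (5/(2*J))*J = 6 + 5/2 = 17/2)
r(f, g) = 0
(r(-6, 1) + M(s(-3)))*21 = (0 + 7)*21 = 7*21 = 147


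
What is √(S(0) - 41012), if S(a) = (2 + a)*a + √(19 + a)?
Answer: √(-41012 + √19) ≈ 202.5*I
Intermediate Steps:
S(a) = √(19 + a) + a*(2 + a) (S(a) = a*(2 + a) + √(19 + a) = √(19 + a) + a*(2 + a))
√(S(0) - 41012) = √((0² + √(19 + 0) + 2*0) - 41012) = √((0 + √19 + 0) - 41012) = √(√19 - 41012) = √(-41012 + √19)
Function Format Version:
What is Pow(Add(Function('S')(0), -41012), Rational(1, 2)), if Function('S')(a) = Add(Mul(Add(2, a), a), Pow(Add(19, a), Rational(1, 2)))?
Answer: Pow(Add(-41012, Pow(19, Rational(1, 2))), Rational(1, 2)) ≈ Mul(202.50, I)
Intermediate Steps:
Function('S')(a) = Add(Pow(Add(19, a), Rational(1, 2)), Mul(a, Add(2, a))) (Function('S')(a) = Add(Mul(a, Add(2, a)), Pow(Add(19, a), Rational(1, 2))) = Add(Pow(Add(19, a), Rational(1, 2)), Mul(a, Add(2, a))))
Pow(Add(Function('S')(0), -41012), Rational(1, 2)) = Pow(Add(Add(Pow(0, 2), Pow(Add(19, 0), Rational(1, 2)), Mul(2, 0)), -41012), Rational(1, 2)) = Pow(Add(Add(0, Pow(19, Rational(1, 2)), 0), -41012), Rational(1, 2)) = Pow(Add(Pow(19, Rational(1, 2)), -41012), Rational(1, 2)) = Pow(Add(-41012, Pow(19, Rational(1, 2))), Rational(1, 2))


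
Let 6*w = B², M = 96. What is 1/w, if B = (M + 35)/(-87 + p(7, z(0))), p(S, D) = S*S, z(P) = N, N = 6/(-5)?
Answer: 8664/17161 ≈ 0.50487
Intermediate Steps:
N = -6/5 (N = 6*(-⅕) = -6/5 ≈ -1.2000)
z(P) = -6/5
p(S, D) = S²
B = -131/38 (B = (96 + 35)/(-87 + 7²) = 131/(-87 + 49) = 131/(-38) = 131*(-1/38) = -131/38 ≈ -3.4474)
w = 17161/8664 (w = (-131/38)²/6 = (⅙)*(17161/1444) = 17161/8664 ≈ 1.9807)
1/w = 1/(17161/8664) = 8664/17161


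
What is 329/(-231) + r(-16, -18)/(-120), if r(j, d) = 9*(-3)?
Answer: -1583/1320 ≈ -1.1992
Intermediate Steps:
r(j, d) = -27
329/(-231) + r(-16, -18)/(-120) = 329/(-231) - 27/(-120) = 329*(-1/231) - 27*(-1/120) = -47/33 + 9/40 = -1583/1320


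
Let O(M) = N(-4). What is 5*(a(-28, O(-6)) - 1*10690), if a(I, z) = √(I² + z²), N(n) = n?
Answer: -53450 + 100*√2 ≈ -53309.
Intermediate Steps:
O(M) = -4
5*(a(-28, O(-6)) - 1*10690) = 5*(√((-28)² + (-4)²) - 1*10690) = 5*(√(784 + 16) - 10690) = 5*(√800 - 10690) = 5*(20*√2 - 10690) = 5*(-10690 + 20*√2) = -53450 + 100*√2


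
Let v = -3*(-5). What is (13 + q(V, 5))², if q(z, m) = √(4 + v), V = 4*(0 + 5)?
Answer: (13 + √19)² ≈ 301.33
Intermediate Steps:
v = 15
V = 20 (V = 4*5 = 20)
q(z, m) = √19 (q(z, m) = √(4 + 15) = √19)
(13 + q(V, 5))² = (13 + √19)²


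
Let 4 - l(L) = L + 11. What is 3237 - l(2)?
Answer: 3246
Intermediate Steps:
l(L) = -7 - L (l(L) = 4 - (L + 11) = 4 - (11 + L) = 4 + (-11 - L) = -7 - L)
3237 - l(2) = 3237 - (-7 - 1*2) = 3237 - (-7 - 2) = 3237 - 1*(-9) = 3237 + 9 = 3246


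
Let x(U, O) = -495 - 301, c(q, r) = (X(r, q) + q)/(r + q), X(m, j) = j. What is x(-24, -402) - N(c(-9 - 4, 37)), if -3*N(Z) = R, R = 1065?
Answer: -441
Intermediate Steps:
c(q, r) = 2*q/(q + r) (c(q, r) = (q + q)/(r + q) = (2*q)/(q + r) = 2*q/(q + r))
N(Z) = -355 (N(Z) = -⅓*1065 = -355)
x(U, O) = -796
x(-24, -402) - N(c(-9 - 4, 37)) = -796 - 1*(-355) = -796 + 355 = -441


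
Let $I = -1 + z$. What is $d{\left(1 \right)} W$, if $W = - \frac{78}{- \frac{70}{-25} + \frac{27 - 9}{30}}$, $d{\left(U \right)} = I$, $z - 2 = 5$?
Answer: $- \frac{2340}{17} \approx -137.65$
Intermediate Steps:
$z = 7$ ($z = 2 + 5 = 7$)
$I = 6$ ($I = -1 + 7 = 6$)
$d{\left(U \right)} = 6$
$W = - \frac{390}{17}$ ($W = - \frac{78}{\left(-70\right) \left(- \frac{1}{25}\right) + \left(27 - 9\right) \frac{1}{30}} = - \frac{78}{\frac{14}{5} + 18 \cdot \frac{1}{30}} = - \frac{78}{\frac{14}{5} + \frac{3}{5}} = - \frac{78}{\frac{17}{5}} = \left(-78\right) \frac{5}{17} = - \frac{390}{17} \approx -22.941$)
$d{\left(1 \right)} W = 6 \left(- \frac{390}{17}\right) = - \frac{2340}{17}$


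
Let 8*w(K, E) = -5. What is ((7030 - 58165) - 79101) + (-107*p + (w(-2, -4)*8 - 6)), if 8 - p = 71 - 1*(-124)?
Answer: -110238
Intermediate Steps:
w(K, E) = -5/8 (w(K, E) = (⅛)*(-5) = -5/8)
p = -187 (p = 8 - (71 - 1*(-124)) = 8 - (71 + 124) = 8 - 1*195 = 8 - 195 = -187)
((7030 - 58165) - 79101) + (-107*p + (w(-2, -4)*8 - 6)) = ((7030 - 58165) - 79101) + (-107*(-187) + (-5/8*8 - 6)) = (-51135 - 79101) + (20009 + (-5 - 6)) = -130236 + (20009 - 11) = -130236 + 19998 = -110238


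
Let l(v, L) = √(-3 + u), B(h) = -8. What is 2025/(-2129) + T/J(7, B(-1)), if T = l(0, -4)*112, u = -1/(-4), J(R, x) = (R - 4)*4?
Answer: -2025/2129 + 14*I*√11/3 ≈ -0.95115 + 15.478*I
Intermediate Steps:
J(R, x) = -16 + 4*R (J(R, x) = (-4 + R)*4 = -16 + 4*R)
u = ¼ (u = -1*(-¼) = ¼ ≈ 0.25000)
l(v, L) = I*√11/2 (l(v, L) = √(-3 + ¼) = √(-11/4) = I*√11/2)
T = 56*I*√11 (T = (I*√11/2)*112 = 56*I*√11 ≈ 185.73*I)
2025/(-2129) + T/J(7, B(-1)) = 2025/(-2129) + (56*I*√11)/(-16 + 4*7) = 2025*(-1/2129) + (56*I*√11)/(-16 + 28) = -2025/2129 + (56*I*√11)/12 = -2025/2129 + (56*I*√11)*(1/12) = -2025/2129 + 14*I*√11/3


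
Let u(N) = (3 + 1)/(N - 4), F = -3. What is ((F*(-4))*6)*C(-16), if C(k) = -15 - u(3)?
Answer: -792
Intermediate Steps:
u(N) = 4/(-4 + N)
C(k) = -11 (C(k) = -15 - 4/(-4 + 3) = -15 - 4/(-1) = -15 - 4*(-1) = -15 - 1*(-4) = -15 + 4 = -11)
((F*(-4))*6)*C(-16) = (-3*(-4)*6)*(-11) = (12*6)*(-11) = 72*(-11) = -792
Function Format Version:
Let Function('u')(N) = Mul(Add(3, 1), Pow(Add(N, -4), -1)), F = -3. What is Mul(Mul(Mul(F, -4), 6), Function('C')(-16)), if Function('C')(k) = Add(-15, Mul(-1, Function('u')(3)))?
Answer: -792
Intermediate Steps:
Function('u')(N) = Mul(4, Pow(Add(-4, N), -1))
Function('C')(k) = -11 (Function('C')(k) = Add(-15, Mul(-1, Mul(4, Pow(Add(-4, 3), -1)))) = Add(-15, Mul(-1, Mul(4, Pow(-1, -1)))) = Add(-15, Mul(-1, Mul(4, -1))) = Add(-15, Mul(-1, -4)) = Add(-15, 4) = -11)
Mul(Mul(Mul(F, -4), 6), Function('C')(-16)) = Mul(Mul(Mul(-3, -4), 6), -11) = Mul(Mul(12, 6), -11) = Mul(72, -11) = -792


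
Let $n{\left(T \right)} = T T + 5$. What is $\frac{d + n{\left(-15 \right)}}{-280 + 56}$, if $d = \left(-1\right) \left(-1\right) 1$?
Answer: $- \frac{33}{32} \approx -1.0313$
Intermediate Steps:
$n{\left(T \right)} = 5 + T^{2}$ ($n{\left(T \right)} = T^{2} + 5 = 5 + T^{2}$)
$d = 1$ ($d = 1 \cdot 1 = 1$)
$\frac{d + n{\left(-15 \right)}}{-280 + 56} = \frac{1 + \left(5 + \left(-15\right)^{2}\right)}{-280 + 56} = \frac{1 + \left(5 + 225\right)}{-224} = \left(1 + 230\right) \left(- \frac{1}{224}\right) = 231 \left(- \frac{1}{224}\right) = - \frac{33}{32}$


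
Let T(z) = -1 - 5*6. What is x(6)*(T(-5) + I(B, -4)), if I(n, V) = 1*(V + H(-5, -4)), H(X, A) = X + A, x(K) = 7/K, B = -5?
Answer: -154/3 ≈ -51.333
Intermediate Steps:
H(X, A) = A + X
T(z) = -31 (T(z) = -1 - 30 = -31)
I(n, V) = -9 + V (I(n, V) = 1*(V + (-4 - 5)) = 1*(V - 9) = 1*(-9 + V) = -9 + V)
x(6)*(T(-5) + I(B, -4)) = (7/6)*(-31 + (-9 - 4)) = (7*(⅙))*(-31 - 13) = (7/6)*(-44) = -154/3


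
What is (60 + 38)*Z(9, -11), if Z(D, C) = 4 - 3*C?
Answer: 3626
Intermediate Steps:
(60 + 38)*Z(9, -11) = (60 + 38)*(4 - 3*(-11)) = 98*(4 + 33) = 98*37 = 3626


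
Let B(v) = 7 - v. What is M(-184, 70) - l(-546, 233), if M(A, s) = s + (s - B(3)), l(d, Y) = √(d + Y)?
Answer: 136 - I*√313 ≈ 136.0 - 17.692*I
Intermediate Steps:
l(d, Y) = √(Y + d)
M(A, s) = -4 + 2*s (M(A, s) = s + (s - (7 - 1*3)) = s + (s - (7 - 3)) = s + (s - 1*4) = s + (s - 4) = s + (-4 + s) = -4 + 2*s)
M(-184, 70) - l(-546, 233) = (-4 + 2*70) - √(233 - 546) = (-4 + 140) - √(-313) = 136 - I*√313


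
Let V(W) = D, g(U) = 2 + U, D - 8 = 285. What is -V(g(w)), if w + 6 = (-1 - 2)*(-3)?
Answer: -293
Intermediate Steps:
w = 3 (w = -6 + (-1 - 2)*(-3) = -6 - 3*(-3) = -6 + 9 = 3)
D = 293 (D = 8 + 285 = 293)
V(W) = 293
-V(g(w)) = -1*293 = -293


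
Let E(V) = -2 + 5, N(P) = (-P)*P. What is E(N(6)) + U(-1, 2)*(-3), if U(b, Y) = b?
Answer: 6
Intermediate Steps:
N(P) = -P²
E(V) = 3
E(N(6)) + U(-1, 2)*(-3) = 3 - 1*(-3) = 3 + 3 = 6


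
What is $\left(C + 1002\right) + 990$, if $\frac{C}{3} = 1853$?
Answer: $7551$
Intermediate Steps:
$C = 5559$ ($C = 3 \cdot 1853 = 5559$)
$\left(C + 1002\right) + 990 = \left(5559 + 1002\right) + 990 = 6561 + 990 = 7551$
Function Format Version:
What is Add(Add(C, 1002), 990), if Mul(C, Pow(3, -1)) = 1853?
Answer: 7551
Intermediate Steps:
C = 5559 (C = Mul(3, 1853) = 5559)
Add(Add(C, 1002), 990) = Add(Add(5559, 1002), 990) = Add(6561, 990) = 7551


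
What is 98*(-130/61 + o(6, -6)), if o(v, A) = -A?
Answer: 23128/61 ≈ 379.15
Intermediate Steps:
98*(-130/61 + o(6, -6)) = 98*(-130/61 - 1*(-6)) = 98*(-130*1/61 + 6) = 98*(-130/61 + 6) = 98*(236/61) = 23128/61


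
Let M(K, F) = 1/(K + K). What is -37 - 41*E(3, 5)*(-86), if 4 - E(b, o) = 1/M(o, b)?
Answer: -21193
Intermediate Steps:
M(K, F) = 1/(2*K)
E(b, o) = 4 - 2*o (E(b, o) = 4 - 1/(1/(2*o)) = 4 - 2*o)
-37 - 41*E(3, 5)*(-86) = -37 - 41*(4 - 2*5)*(-86) = -37 - 41*(4 - 10)*(-86) = -37 - 41*(-6)*(-86) = -37 + 246*(-86) = -37 - 21156 = -21193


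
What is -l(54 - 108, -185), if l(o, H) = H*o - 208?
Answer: -9782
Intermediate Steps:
l(o, H) = -208 + H*o
-l(54 - 108, -185) = -(-208 - 185*(54 - 108)) = -(-208 - 185*(-54)) = -(-208 + 9990) = -1*9782 = -9782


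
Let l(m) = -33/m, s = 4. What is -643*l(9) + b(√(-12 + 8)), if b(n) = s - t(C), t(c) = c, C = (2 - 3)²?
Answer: 7082/3 ≈ 2360.7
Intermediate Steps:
C = 1 (C = (-1)² = 1)
b(n) = 3 (b(n) = 4 - 1*1 = 4 - 1 = 3)
-643*l(9) + b(√(-12 + 8)) = -(-21219)/9 + 3 = -643*(-11/3) + 3 = 7073/3 + 3 = 7082/3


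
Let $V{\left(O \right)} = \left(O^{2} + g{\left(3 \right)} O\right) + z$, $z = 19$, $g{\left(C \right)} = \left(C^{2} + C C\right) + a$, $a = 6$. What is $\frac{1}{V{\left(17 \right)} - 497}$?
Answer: $\frac{1}{219} \approx 0.0045662$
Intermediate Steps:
$g{\left(C \right)} = 6 + 2 C^{2}$ ($g{\left(C \right)} = \left(C^{2} + C C\right) + 6 = \left(C^{2} + C^{2}\right) + 6 = 2 C^{2} + 6 = 6 + 2 C^{2}$)
$V{\left(O \right)} = 19 + O^{2} + 24 O$ ($V{\left(O \right)} = \left(O^{2} + \left(6 + 2 \cdot 3^{2}\right) O\right) + 19 = \left(O^{2} + \left(6 + 2 \cdot 9\right) O\right) + 19 = \left(O^{2} + \left(6 + 18\right) O\right) + 19 = \left(O^{2} + 24 O\right) + 19 = 19 + O^{2} + 24 O$)
$\frac{1}{V{\left(17 \right)} - 497} = \frac{1}{\left(19 + 17^{2} + 24 \cdot 17\right) - 497} = \frac{1}{\left(19 + 289 + 408\right) - 497} = \frac{1}{716 - 497} = \frac{1}{219}$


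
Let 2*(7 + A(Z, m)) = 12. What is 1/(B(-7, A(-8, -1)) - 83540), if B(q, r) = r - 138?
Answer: -1/83679 ≈ -1.1950e-5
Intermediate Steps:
A(Z, m) = -1 (A(Z, m) = -7 + (½)*12 = -7 + 6 = -1)
B(q, r) = -138 + r
1/(B(-7, A(-8, -1)) - 83540) = 1/((-138 - 1) - 83540) = 1/(-139 - 83540) = 1/(-83679) = -1/83679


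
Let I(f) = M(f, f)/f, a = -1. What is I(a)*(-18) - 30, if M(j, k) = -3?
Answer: -84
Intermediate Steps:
I(f) = -3/f
I(a)*(-18) - 30 = -3/(-1)*(-18) - 30 = -3*(-1)*(-18) - 30 = 3*(-18) - 30 = -54 - 30 = -84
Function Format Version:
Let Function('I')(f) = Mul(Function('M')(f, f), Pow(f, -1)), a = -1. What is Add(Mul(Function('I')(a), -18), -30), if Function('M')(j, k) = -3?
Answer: -84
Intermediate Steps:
Function('I')(f) = Mul(-3, Pow(f, -1))
Add(Mul(Function('I')(a), -18), -30) = Add(Mul(Mul(-3, Pow(-1, -1)), -18), -30) = Add(Mul(Mul(-3, -1), -18), -30) = Add(Mul(3, -18), -30) = Add(-54, -30) = -84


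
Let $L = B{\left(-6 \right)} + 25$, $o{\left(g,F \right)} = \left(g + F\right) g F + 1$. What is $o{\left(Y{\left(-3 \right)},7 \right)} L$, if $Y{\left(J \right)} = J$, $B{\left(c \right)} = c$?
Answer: $-1577$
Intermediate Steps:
$o{\left(g,F \right)} = 1 + F g \left(F + g\right)$ ($o{\left(g,F \right)} = \left(F + g\right) g F + 1 = g \left(F + g\right) F + 1 = F g \left(F + g\right) + 1 = 1 + F g \left(F + g\right)$)
$L = 19$ ($L = -6 + 25 = 19$)
$o{\left(Y{\left(-3 \right)},7 \right)} L = \left(1 + 7 \left(-3\right)^{2} - 3 \cdot 7^{2}\right) 19 = \left(1 + 7 \cdot 9 - 147\right) 19 = \left(1 + 63 - 147\right) 19 = \left(-83\right) 19 = -1577$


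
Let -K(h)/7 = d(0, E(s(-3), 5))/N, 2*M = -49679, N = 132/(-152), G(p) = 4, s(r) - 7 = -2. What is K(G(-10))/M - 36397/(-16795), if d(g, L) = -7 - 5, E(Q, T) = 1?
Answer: 2846510279/1311135265 ≈ 2.1710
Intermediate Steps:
s(r) = 5 (s(r) = 7 - 2 = 5)
d(g, L) = -12
N = -33/38 (N = 132*(-1/152) = -33/38 ≈ -0.86842)
M = -49679/2 (M = (1/2)*(-49679) = -49679/2 ≈ -24840.)
K(h) = -1064/11 (K(h) = -(-84)/(-33/38) = -(-84)*(-38)/33 = -7*152/11 = -1064/11)
K(G(-10))/M - 36397/(-16795) = -1064/(11*(-49679/2)) - 36397/(-16795) = -1064/11*(-2/49679) - 36397*(-1/16795) = 304/78067 + 36397/16795 = 2846510279/1311135265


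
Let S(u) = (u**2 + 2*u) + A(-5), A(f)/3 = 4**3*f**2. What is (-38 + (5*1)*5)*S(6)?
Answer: -63024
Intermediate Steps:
A(f) = 192*f**2 (A(f) = 3*(4**3*f**2) = 3*(64*f**2) = 192*f**2)
S(u) = 4800 + u**2 + 2*u (S(u) = (u**2 + 2*u) + 192*(-5)**2 = (u**2 + 2*u) + 192*25 = (u**2 + 2*u) + 4800 = 4800 + u**2 + 2*u)
(-38 + (5*1)*5)*S(6) = (-38 + (5*1)*5)*(4800 + 6**2 + 2*6) = (-38 + 5*5)*(4800 + 36 + 12) = (-38 + 25)*4848 = -13*4848 = -63024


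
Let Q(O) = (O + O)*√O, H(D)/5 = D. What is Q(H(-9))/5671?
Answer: -270*I*√5/5671 ≈ -0.10646*I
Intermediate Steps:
H(D) = 5*D
Q(O) = 2*O^(3/2) (Q(O) = (2*O)*√O = 2*O^(3/2))
Q(H(-9))/5671 = (2*(5*(-9))^(3/2))/5671 = (2*(-45)^(3/2))*(1/5671) = (2*(-135*I*√5))*(1/5671) = -270*I*√5*(1/5671) = -270*I*√5/5671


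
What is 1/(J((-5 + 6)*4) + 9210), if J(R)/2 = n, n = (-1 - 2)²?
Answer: 1/9228 ≈ 0.00010837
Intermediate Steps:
n = 9 (n = (-3)² = 9)
J(R) = 18 (J(R) = 2*9 = 18)
1/(J((-5 + 6)*4) + 9210) = 1/(18 + 9210) = 1/9228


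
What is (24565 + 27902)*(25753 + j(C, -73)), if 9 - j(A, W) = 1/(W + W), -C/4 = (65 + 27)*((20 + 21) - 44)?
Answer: 197341661151/146 ≈ 1.3517e+9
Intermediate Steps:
C = 1104 (C = -4*(65 + 27)*((20 + 21) - 44) = -368*(41 - 44) = -368*(-3) = -4*(-276) = 1104)
j(A, W) = 9 - 1/(2*W) (j(A, W) = 9 - 1/(W + W) = 9 - 1/(2*W))
(24565 + 27902)*(25753 + j(C, -73)) = (24565 + 27902)*(25753 + (9 - ½/(-73))) = 52467*(25753 + (9 - ½*(-1/73))) = 52467*(25753 + (9 + 1/146)) = 52467*(25753 + 1315/146) = 52467*(3761253/146) = 197341661151/146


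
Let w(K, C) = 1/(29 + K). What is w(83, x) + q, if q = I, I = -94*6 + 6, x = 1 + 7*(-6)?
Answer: -62495/112 ≈ -557.99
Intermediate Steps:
x = -41 (x = 1 - 42 = -41)
I = -558 (I = -564 + 6 = -558)
q = -558
w(83, x) + q = 1/(29 + 83) - 558 = 1/112 - 558 = -62495/112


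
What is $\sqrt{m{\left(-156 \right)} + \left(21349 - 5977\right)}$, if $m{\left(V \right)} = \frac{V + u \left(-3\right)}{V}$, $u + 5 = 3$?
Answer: $\frac{\sqrt{10392122}}{26} \approx 123.99$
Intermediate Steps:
$u = -2$ ($u = -5 + 3 = -2$)
$m{\left(V \right)} = \frac{6 + V}{V}$ ($m{\left(V \right)} = \frac{V - -6}{V} = \frac{V + 6}{V} = \frac{6 + V}{V}$)
$\sqrt{m{\left(-156 \right)} + \left(21349 - 5977\right)} = \sqrt{\frac{6 - 156}{-156} + \left(21349 - 5977\right)} = \sqrt{\left(- \frac{1}{156}\right) \left(-150\right) + \left(21349 - 5977\right)} = \sqrt{\frac{25}{26} + 15372} = \sqrt{\frac{399697}{26}} = \frac{\sqrt{10392122}}{26}$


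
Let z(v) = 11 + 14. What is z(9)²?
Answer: 625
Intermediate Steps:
z(v) = 25
z(9)² = 25² = 625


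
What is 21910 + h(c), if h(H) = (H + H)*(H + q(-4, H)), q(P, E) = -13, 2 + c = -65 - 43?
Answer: 48970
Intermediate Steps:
c = -110 (c = -2 + (-65 - 43) = -2 - 108 = -110)
h(H) = 2*H*(-13 + H) (h(H) = (H + H)*(H - 13) = (2*H)*(-13 + H) = 2*H*(-13 + H))
21910 + h(c) = 21910 + 2*(-110)*(-13 - 110) = 21910 + 2*(-110)*(-123) = 21910 + 27060 = 48970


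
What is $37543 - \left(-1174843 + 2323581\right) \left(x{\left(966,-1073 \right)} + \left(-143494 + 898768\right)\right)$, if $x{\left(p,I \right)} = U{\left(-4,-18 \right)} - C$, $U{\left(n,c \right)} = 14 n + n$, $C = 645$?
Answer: $-866802046379$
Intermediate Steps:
$U{\left(n,c \right)} = 15 n$
$x{\left(p,I \right)} = -705$ ($x{\left(p,I \right)} = 15 \left(-4\right) - 645 = -60 - 645 = -705$)
$37543 - \left(-1174843 + 2323581\right) \left(x{\left(966,-1073 \right)} + \left(-143494 + 898768\right)\right) = 37543 - \left(-1174843 + 2323581\right) \left(-705 + \left(-143494 + 898768\right)\right) = 37543 - 1148738 \left(-705 + 755274\right) = 37543 - 1148738 \cdot 754569 = 37543 - 866802083922 = -866802046379$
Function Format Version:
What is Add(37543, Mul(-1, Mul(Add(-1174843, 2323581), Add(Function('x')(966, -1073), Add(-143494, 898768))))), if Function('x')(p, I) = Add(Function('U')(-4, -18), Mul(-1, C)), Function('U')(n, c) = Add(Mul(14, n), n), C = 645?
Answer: -866802046379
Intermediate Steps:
Function('U')(n, c) = Mul(15, n)
Function('x')(p, I) = -705 (Function('x')(p, I) = Add(Mul(15, -4), Mul(-1, 645)) = Add(-60, -645) = -705)
Add(37543, Mul(-1, Mul(Add(-1174843, 2323581), Add(Function('x')(966, -1073), Add(-143494, 898768))))) = Add(37543, Mul(-1, Mul(Add(-1174843, 2323581), Add(-705, Add(-143494, 898768))))) = Add(37543, Mul(-1, Mul(1148738, Add(-705, 755274)))) = Add(37543, Mul(-1, Mul(1148738, 754569))) = Add(37543, Mul(-1, 866802083922)) = Add(37543, -866802083922) = -866802046379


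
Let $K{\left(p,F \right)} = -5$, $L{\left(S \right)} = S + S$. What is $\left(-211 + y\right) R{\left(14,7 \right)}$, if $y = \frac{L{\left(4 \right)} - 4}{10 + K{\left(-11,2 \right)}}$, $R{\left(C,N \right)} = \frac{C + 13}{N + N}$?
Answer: $- \frac{28377}{70} \approx -405.39$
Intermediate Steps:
$L{\left(S \right)} = 2 S$
$R{\left(C,N \right)} = \frac{13 + C}{2 N}$
$y = \frac{4}{5}$ ($y = \frac{2 \cdot 4 - 4}{10 - 5} = \frac{8 - 4}{5} = 4 \cdot \frac{1}{5} = \frac{4}{5} \approx 0.8$)
$\left(-211 + y\right) R{\left(14,7 \right)} = \left(-211 + \frac{4}{5}\right) \frac{13 + 14}{2 \cdot 7} = - \frac{1051 \cdot \frac{1}{2} \cdot \frac{1}{7} \cdot 27}{5} = \left(- \frac{1051}{5}\right) \frac{27}{14} = - \frac{28377}{70}$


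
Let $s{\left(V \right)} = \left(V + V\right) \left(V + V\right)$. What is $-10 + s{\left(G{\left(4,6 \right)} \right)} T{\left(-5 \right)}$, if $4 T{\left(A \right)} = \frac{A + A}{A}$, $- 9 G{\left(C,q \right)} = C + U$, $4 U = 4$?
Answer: $- \frac{760}{81} \approx -9.3827$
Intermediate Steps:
$U = 1$ ($U = \frac{1}{4} \cdot 4 = 1$)
$G{\left(C,q \right)} = - \frac{1}{9} - \frac{C}{9}$ ($G{\left(C,q \right)} = - \frac{C + 1}{9} = - \frac{1 + C}{9} = - \frac{1}{9} - \frac{C}{9}$)
$T{\left(A \right)} = \frac{1}{2}$ ($T{\left(A \right)} = \frac{\left(A + A\right) \frac{1}{A}}{4} = \frac{2 A \frac{1}{A}}{4} = \frac{1}{4} \cdot 2 = \frac{1}{2}$)
$s{\left(V \right)} = 4 V^{2}$ ($s{\left(V \right)} = 2 V 2 V = 4 V^{2}$)
$-10 + s{\left(G{\left(4,6 \right)} \right)} T{\left(-5 \right)} = -10 + 4 \left(- \frac{1}{9} - \frac{4}{9}\right)^{2} \cdot \frac{1}{2} = -10 + 4 \left(- \frac{5}{9}\right)^{2} \cdot \frac{1}{2} = -10 + 4 \cdot \frac{25}{81} \cdot \frac{1}{2} = -10 + \frac{100}{81} \cdot \frac{1}{2} = -10 + \frac{50}{81} = - \frac{760}{81}$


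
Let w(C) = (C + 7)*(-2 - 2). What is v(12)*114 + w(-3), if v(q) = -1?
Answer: -130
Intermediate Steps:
w(C) = -28 - 4*C (w(C) = (7 + C)*(-4) = -28 - 4*C)
v(12)*114 + w(-3) = -1*114 + (-28 - 4*(-3)) = -114 + (-28 + 12) = -114 - 16 = -130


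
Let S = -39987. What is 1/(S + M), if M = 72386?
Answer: 1/32399 ≈ 3.0865e-5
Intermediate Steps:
1/(S + M) = 1/(-39987 + 72386) = 1/32399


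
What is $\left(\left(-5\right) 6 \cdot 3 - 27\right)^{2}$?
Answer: $13689$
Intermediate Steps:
$\left(\left(-5\right) 6 \cdot 3 - 27\right)^{2} = \left(\left(-30\right) 3 - 27\right)^{2} = \left(-90 - 27\right)^{2} = \left(-117\right)^{2} = 13689$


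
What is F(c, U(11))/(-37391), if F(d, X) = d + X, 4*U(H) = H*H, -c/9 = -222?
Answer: -8113/149564 ≈ -0.054244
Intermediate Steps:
c = 1998 (c = -9*(-222) = 1998)
U(H) = H²/4 (U(H) = (H*H)/4 = H²/4)
F(d, X) = X + d
F(c, U(11))/(-37391) = ((¼)*11² + 1998)/(-37391) = ((¼)*121 + 1998)*(-1/37391) = (121/4 + 1998)*(-1/37391) = (8113/4)*(-1/37391) = -8113/149564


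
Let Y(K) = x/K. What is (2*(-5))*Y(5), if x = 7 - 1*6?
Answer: -2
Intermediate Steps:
x = 1 (x = 7 - 6 = 1)
Y(K) = 1/K
(2*(-5))*Y(5) = (2*(-5))/5 = -10*⅕ = -2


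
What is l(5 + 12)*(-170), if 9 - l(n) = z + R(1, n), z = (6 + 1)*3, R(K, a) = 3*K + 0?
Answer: 2550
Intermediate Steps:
R(K, a) = 3*K
z = 21 (z = 7*3 = 21)
l(n) = -15 (l(n) = 9 - (21 + 3*1) = 9 - (21 + 3) = 9 - 1*24 = 9 - 24 = -15)
l(5 + 12)*(-170) = -15*(-170) = 2550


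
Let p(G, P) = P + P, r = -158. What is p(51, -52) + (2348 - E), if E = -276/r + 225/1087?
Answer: 192531231/85873 ≈ 2242.0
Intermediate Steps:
p(G, P) = 2*P
E = 167781/85873 (E = -276/(-158) + 225/1087 = -276*(-1/158) + 225*(1/1087) = 138/79 + 225/1087 = 167781/85873 ≈ 1.9538)
p(51, -52) + (2348 - E) = 2*(-52) + (2348 - 1*167781/85873) = -104 + (2348 - 167781/85873) = -104 + 201462023/85873 = 192531231/85873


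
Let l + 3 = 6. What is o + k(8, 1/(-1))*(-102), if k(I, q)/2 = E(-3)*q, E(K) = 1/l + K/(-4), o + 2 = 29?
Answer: 248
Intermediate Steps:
o = 27 (o = -2 + 29 = 27)
l = 3 (l = -3 + 6 = 3)
E(K) = 1/3 - K/4 (E(K) = 1/3 + K/(-4) = 1*(1/3) + K*(-1/4) = 1/3 - K/4)
k(I, q) = 13*q/6 (k(I, q) = 2*((1/3 - 1/4*(-3))*q) = 2*((1/3 + 3/4)*q) = 2*(13*q/12) = 13*q/6)
o + k(8, 1/(-1))*(-102) = 27 + ((13/6)/(-1))*(-102) = 27 + ((13/6)*(-1))*(-102) = 27 - 13/6*(-102) = 27 + 221 = 248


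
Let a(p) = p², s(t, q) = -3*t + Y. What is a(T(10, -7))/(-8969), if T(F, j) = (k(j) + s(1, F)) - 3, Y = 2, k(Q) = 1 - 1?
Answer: -16/8969 ≈ -0.0017839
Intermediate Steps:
k(Q) = 0
s(t, q) = 2 - 3*t (s(t, q) = -3*t + 2 = 2 - 3*t)
T(F, j) = -4 (T(F, j) = (0 + (2 - 3*1)) - 3 = (0 + (2 - 3)) - 3 = (0 - 1) - 3 = -1 - 3 = -4)
a(T(10, -7))/(-8969) = (-4)²/(-8969) = 16*(-1/8969) = -16/8969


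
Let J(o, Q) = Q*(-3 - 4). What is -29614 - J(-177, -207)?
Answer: -31063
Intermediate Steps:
J(o, Q) = -7*Q (J(o, Q) = Q*(-7) = -7*Q)
-29614 - J(-177, -207) = -29614 - (-7)*(-207) = -29614 - 1*1449 = -29614 - 1449 = -31063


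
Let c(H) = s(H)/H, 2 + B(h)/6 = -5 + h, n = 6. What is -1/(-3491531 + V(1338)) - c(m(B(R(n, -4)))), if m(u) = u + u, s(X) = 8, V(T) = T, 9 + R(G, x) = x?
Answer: 3490223/104705790 ≈ 0.033334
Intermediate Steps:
R(G, x) = -9 + x
B(h) = -42 + 6*h (B(h) = -12 + 6*(-5 + h) = -12 + (-30 + 6*h) = -42 + 6*h)
m(u) = 2*u
c(H) = 8/H
-1/(-3491531 + V(1338)) - c(m(B(R(n, -4)))) = -1/(-3491531 + 1338) - 8/(2*(-42 + 6*(-9 - 4))) = -1/(-3490193) - 8/(2*(-42 + 6*(-13))) = -1*(-1/3490193) - 8/(2*(-42 - 78)) = 1/3490193 - 8/(2*(-120)) = 1/3490193 - 8/(-240) = 1/3490193 - 8*(-1)/240 = 1/3490193 - 1*(-1/30) = 1/3490193 + 1/30 = 3490223/104705790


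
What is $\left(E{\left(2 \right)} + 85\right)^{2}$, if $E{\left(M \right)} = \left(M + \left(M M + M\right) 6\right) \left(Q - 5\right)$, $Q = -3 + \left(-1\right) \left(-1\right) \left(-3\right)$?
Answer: $110889$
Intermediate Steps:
$Q = -6$ ($Q = -3 + 1 \left(-3\right) = -3 - 3 = -6$)
$E{\left(M \right)} = - 77 M - 66 M^{2}$ ($E{\left(M \right)} = \left(M + \left(M M + M\right) 6\right) \left(-6 - 5\right) = \left(M + \left(M^{2} + M\right) 6\right) \left(-11\right) = \left(M + \left(M + M^{2}\right) 6\right) \left(-11\right) = \left(M + \left(6 M + 6 M^{2}\right)\right) \left(-11\right) = \left(6 M^{2} + 7 M\right) \left(-11\right) = - 77 M - 66 M^{2}$)
$\left(E{\left(2 \right)} + 85\right)^{2} = \left(\left(-11\right) 2 \left(7 + 6 \cdot 2\right) + 85\right)^{2} = \left(\left(-11\right) 2 \left(7 + 12\right) + 85\right)^{2} = \left(\left(-11\right) 2 \cdot 19 + 85\right)^{2} = \left(-418 + 85\right)^{2} = \left(-333\right)^{2} = 110889$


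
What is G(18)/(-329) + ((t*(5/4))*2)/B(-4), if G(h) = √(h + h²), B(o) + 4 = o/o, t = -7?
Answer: 35/6 - 3*√38/329 ≈ 5.7771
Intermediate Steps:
B(o) = -3 (B(o) = -4 + o/o = -4 + 1 = -3)
G(18)/(-329) + ((t*(5/4))*2)/B(-4) = √(18*(1 + 18))/(-329) + (-35/4*2)/(-3) = √(18*19)*(-1/329) + (-35/4*2)*(-⅓) = √342*(-1/329) + (-7*5/4*2)*(-⅓) = (3*√38)*(-1/329) - 35/4*2*(-⅓) = -3*√38/329 - 35/2*(-⅓) = -3*√38/329 + 35/6 = 35/6 - 3*√38/329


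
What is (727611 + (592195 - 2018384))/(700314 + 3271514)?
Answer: -349289/1985914 ≈ -0.17588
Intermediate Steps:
(727611 + (592195 - 2018384))/(700314 + 3271514) = (727611 - 1426189)/3971828 = -698578*1/3971828 = -349289/1985914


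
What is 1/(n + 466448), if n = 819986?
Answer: 1/1286434 ≈ 7.7734e-7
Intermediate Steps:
1/(n + 466448) = 1/(819986 + 466448) = 1/1286434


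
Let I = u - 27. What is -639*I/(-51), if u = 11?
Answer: -3408/17 ≈ -200.47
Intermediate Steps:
I = -16 (I = 11 - 27 = -16)
-639*I/(-51) = -(-10224)/(-51) = -(-10224)*(-1)/51 = -639*16/51 = -3408/17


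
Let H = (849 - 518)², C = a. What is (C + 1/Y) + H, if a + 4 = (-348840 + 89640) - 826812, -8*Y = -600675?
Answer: -586532107117/600675 ≈ -9.7646e+5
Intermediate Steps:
Y = 600675/8 (Y = -⅛*(-600675) = 600675/8 ≈ 75084.)
a = -1086016 (a = -4 + ((-348840 + 89640) - 826812) = -4 + (-259200 - 826812) = -4 - 1086012 = -1086016)
C = -1086016
H = 109561 (H = 331² = 109561)
(C + 1/Y) + H = (-1086016 + 1/(600675/8)) + 109561 = (-1086016 + 8/600675) + 109561 = -652342660792/600675 + 109561 = -586532107117/600675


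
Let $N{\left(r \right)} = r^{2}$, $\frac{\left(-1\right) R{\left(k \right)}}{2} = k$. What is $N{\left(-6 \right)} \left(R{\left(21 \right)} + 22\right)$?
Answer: $-720$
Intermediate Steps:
$R{\left(k \right)} = - 2 k$
$N{\left(-6 \right)} \left(R{\left(21 \right)} + 22\right) = \left(-6\right)^{2} \left(\left(-2\right) 21 + 22\right) = 36 \left(-42 + 22\right) = 36 \left(-20\right) = -720$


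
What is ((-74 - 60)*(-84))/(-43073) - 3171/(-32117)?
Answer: -224924469/1383375541 ≈ -0.16259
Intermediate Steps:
((-74 - 60)*(-84))/(-43073) - 3171/(-32117) = -134*(-84)*(-1/43073) - 3171*(-1/32117) = 11256*(-1/43073) + 3171/32117 = -11256/43073 + 3171/32117 = -224924469/1383375541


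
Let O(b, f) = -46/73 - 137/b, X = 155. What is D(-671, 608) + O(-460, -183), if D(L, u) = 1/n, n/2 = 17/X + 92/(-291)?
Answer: -861236717/312730540 ≈ -2.7539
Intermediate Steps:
n = -18626/45105 (n = 2*(17/155 + 92/(-291)) = 2*(17*(1/155) + 92*(-1/291)) = 2*(17/155 - 92/291) = 2*(-9313/45105) = -18626/45105 ≈ -0.41295)
O(b, f) = -46/73 - 137/b (O(b, f) = -46*1/73 - 137/b = -46/73 - 137/b)
D(L, u) = -45105/18626 (D(L, u) = 1/(-18626/45105) = -45105/18626)
D(-671, 608) + O(-460, -183) = -45105/18626 + (-46/73 - 137/(-460)) = -45105/18626 + (-46/73 - 137*(-1/460)) = -45105/18626 + (-46/73 + 137/460) = -45105/18626 - 11159/33580 = -861236717/312730540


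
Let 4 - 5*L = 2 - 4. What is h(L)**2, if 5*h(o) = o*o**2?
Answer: 46656/390625 ≈ 0.11944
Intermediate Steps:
L = 6/5 (L = 4/5 - (2 - 4)/5 = 4/5 - 1/5*(-2) = 4/5 + 2/5 = 6/5 ≈ 1.2000)
h(o) = o**3/5 (h(o) = (o*o**2)/5 = o**3/5)
h(L)**2 = ((6/5)**3/5)**2 = ((1/5)*(216/125))**2 = (216/625)**2 = 46656/390625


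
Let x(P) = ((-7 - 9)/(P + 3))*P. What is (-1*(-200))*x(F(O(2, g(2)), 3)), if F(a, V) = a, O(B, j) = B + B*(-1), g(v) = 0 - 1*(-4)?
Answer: 0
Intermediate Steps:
g(v) = 4 (g(v) = 0 + 4 = 4)
O(B, j) = 0 (O(B, j) = B - B = 0)
x(P) = -16*P/(3 + P) (x(P) = (-16/(3 + P))*P = -16*P/(3 + P))
(-1*(-200))*x(F(O(2, g(2)), 3)) = (-1*(-200))*(-16*0/(3 + 0)) = 200*(-16*0/3) = 200*(-16*0*⅓) = 200*0 = 0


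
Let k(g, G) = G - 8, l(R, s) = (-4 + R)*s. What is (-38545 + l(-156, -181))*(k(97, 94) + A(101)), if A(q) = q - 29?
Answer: -1514430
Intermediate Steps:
A(q) = -29 + q
l(R, s) = s*(-4 + R)
k(g, G) = -8 + G
(-38545 + l(-156, -181))*(k(97, 94) + A(101)) = (-38545 - 181*(-4 - 156))*((-8 + 94) + (-29 + 101)) = (-38545 - 181*(-160))*(86 + 72) = (-38545 + 28960)*158 = -9585*158 = -1514430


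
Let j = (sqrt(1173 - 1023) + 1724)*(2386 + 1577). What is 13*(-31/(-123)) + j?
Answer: 840362479/123 + 19815*sqrt(6) ≈ 6.8808e+6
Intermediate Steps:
j = 6832212 + 19815*sqrt(6) (j = (sqrt(150) + 1724)*3963 = (5*sqrt(6) + 1724)*3963 = (1724 + 5*sqrt(6))*3963 = 6832212 + 19815*sqrt(6) ≈ 6.8808e+6)
13*(-31/(-123)) + j = 13*(-31/(-123)) + (6832212 + 19815*sqrt(6)) = 13*(-31*(-1/123)) + (6832212 + 19815*sqrt(6)) = 13*(31/123) + (6832212 + 19815*sqrt(6)) = 403/123 + (6832212 + 19815*sqrt(6)) = 840362479/123 + 19815*sqrt(6)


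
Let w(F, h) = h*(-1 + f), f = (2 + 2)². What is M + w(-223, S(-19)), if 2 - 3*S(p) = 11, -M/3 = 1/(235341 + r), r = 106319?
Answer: -15374703/341660 ≈ -45.000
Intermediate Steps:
M = -3/341660 (M = -3/(235341 + 106319) = -3/341660 ≈ -8.7807e-6)
S(p) = -3 (S(p) = ⅔ - ⅓*11 = ⅔ - 11/3 = -3)
f = 16 (f = 4² = 16)
w(F, h) = 15*h (w(F, h) = h*(-1 + 16) = h*15 = 15*h)
M + w(-223, S(-19)) = -3/341660 + 15*(-3) = -3/341660 - 45 = -15374703/341660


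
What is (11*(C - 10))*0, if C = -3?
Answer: 0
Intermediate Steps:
(11*(C - 10))*0 = (11*(-3 - 10))*0 = (11*(-13))*0 = -143*0 = 0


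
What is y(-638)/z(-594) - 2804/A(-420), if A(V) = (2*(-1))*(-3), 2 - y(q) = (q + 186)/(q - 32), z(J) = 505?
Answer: -237182018/507525 ≈ -467.33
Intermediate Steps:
y(q) = 2 - (186 + q)/(-32 + q) (y(q) = 2 - (q + 186)/(q - 32) = 2 - (186 + q)/(-32 + q))
A(V) = 6 (A(V) = -2*(-3) = 6)
y(-638)/z(-594) - 2804/A(-420) = ((-250 - 638)/(-32 - 638))/505 - 2804/6 = (-888/(-670))*(1/505) - 2804*⅙ = -1/670*(-888)*(1/505) - 1402/3 = (444/335)*(1/505) - 1402/3 = 444/169175 - 1402/3 = -237182018/507525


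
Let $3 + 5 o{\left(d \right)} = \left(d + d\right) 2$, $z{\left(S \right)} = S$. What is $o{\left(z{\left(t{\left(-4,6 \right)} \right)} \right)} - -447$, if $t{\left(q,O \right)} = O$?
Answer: $\frac{2256}{5} \approx 451.2$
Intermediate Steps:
$o{\left(d \right)} = - \frac{3}{5} + \frac{4 d}{5}$ ($o{\left(d \right)} = - \frac{3}{5} + \frac{\left(d + d\right) 2}{5} = - \frac{3}{5} + \frac{2 d 2}{5} = - \frac{3}{5} + \frac{4 d}{5}$)
$o{\left(z{\left(t{\left(-4,6 \right)} \right)} \right)} - -447 = \left(- \frac{3}{5} + \frac{4}{5} \cdot 6\right) - -447 = \left(- \frac{3}{5} + \frac{24}{5}\right) + 447 = \frac{21}{5} + 447 = \frac{2256}{5}$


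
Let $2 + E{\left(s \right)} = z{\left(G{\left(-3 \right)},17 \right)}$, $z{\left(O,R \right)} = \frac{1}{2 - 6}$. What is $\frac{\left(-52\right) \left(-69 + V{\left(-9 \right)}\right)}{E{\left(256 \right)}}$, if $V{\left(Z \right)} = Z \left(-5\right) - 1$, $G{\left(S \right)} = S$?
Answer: $- \frac{5200}{9} \approx -577.78$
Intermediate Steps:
$z{\left(O,R \right)} = - \frac{1}{4}$ ($z{\left(O,R \right)} = \frac{1}{-4} = - \frac{1}{4}$)
$V{\left(Z \right)} = -1 - 5 Z$ ($V{\left(Z \right)} = - 5 Z - 1 = -1 - 5 Z$)
$E{\left(s \right)} = - \frac{9}{4}$ ($E{\left(s \right)} = -2 - \frac{1}{4} = - \frac{9}{4}$)
$\frac{\left(-52\right) \left(-69 + V{\left(-9 \right)}\right)}{E{\left(256 \right)}} = \frac{\left(-52\right) \left(-69 - -44\right)}{- \frac{9}{4}} = - 52 \left(-69 + \left(-1 + 45\right)\right) \left(- \frac{4}{9}\right) = - 52 \left(-69 + 44\right) \left(- \frac{4}{9}\right) = \left(-52\right) \left(-25\right) \left(- \frac{4}{9}\right) = 1300 \left(- \frac{4}{9}\right) = - \frac{5200}{9}$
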